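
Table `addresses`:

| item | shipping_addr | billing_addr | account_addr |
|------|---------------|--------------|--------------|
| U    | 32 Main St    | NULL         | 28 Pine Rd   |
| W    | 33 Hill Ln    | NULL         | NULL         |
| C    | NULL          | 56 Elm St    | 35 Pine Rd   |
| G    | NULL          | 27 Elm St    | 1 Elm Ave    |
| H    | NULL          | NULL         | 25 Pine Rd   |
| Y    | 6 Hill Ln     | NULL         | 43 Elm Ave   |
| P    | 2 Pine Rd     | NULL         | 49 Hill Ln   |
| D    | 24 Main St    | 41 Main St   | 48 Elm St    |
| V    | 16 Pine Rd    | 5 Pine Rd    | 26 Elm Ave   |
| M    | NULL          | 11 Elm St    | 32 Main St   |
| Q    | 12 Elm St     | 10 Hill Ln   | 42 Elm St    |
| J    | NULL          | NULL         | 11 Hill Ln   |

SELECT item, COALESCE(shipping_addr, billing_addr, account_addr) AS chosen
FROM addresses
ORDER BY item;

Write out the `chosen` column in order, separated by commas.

56 Elm St, 24 Main St, 27 Elm St, 25 Pine Rd, 11 Hill Ln, 11 Elm St, 2 Pine Rd, 12 Elm St, 32 Main St, 16 Pine Rd, 33 Hill Ln, 6 Hill Ln

item=C: shipping_addr=NULL, billing_addr=56 Elm St → 56 Elm St
item=D: shipping_addr=24 Main St → 24 Main St
item=G: shipping_addr=NULL, billing_addr=27 Elm St → 27 Elm St
item=H: shipping_addr=NULL, billing_addr=NULL, account_addr=25 Pine Rd → 25 Pine Rd
item=J: shipping_addr=NULL, billing_addr=NULL, account_addr=11 Hill Ln → 11 Hill Ln
item=M: shipping_addr=NULL, billing_addr=11 Elm St → 11 Elm St
item=P: shipping_addr=2 Pine Rd → 2 Pine Rd
item=Q: shipping_addr=12 Elm St → 12 Elm St
item=U: shipping_addr=32 Main St → 32 Main St
item=V: shipping_addr=16 Pine Rd → 16 Pine Rd
item=W: shipping_addr=33 Hill Ln → 33 Hill Ln
item=Y: shipping_addr=6 Hill Ln → 6 Hill Ln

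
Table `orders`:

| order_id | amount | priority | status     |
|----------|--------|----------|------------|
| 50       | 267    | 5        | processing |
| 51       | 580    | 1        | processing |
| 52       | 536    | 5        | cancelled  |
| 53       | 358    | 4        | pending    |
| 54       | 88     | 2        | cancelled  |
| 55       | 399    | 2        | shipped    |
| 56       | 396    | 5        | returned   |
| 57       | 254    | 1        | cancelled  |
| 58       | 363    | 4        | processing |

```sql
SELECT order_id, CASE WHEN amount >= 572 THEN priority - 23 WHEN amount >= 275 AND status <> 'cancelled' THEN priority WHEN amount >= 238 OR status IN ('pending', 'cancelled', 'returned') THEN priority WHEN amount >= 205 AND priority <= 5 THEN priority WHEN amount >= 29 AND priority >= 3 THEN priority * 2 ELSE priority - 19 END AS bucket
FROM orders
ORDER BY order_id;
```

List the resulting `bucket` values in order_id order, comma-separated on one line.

5, -22, 5, 4, 2, 2, 5, 1, 4

order_id=50: amount >= 238 OR status IN ('pending', 'cancelled', 'returned') → 5
order_id=51: amount >= 572 → -22
order_id=52: amount >= 238 OR status IN ('pending', 'cancelled', 'returned') → 5
order_id=53: amount >= 275 AND status <> 'cancelled' → 4
order_id=54: amount >= 238 OR status IN ('pending', 'cancelled', 'returned') → 2
order_id=55: amount >= 275 AND status <> 'cancelled' → 2
order_id=56: amount >= 275 AND status <> 'cancelled' → 5
order_id=57: amount >= 238 OR status IN ('pending', 'cancelled', 'returned') → 1
order_id=58: amount >= 275 AND status <> 'cancelled' → 4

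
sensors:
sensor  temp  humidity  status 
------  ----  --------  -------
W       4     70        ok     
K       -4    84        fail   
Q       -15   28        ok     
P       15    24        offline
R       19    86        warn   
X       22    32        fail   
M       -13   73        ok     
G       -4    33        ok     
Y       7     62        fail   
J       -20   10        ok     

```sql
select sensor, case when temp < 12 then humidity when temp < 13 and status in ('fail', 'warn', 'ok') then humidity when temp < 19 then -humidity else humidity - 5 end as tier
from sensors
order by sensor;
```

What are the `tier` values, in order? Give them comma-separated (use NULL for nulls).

sensor=G: temp < 12 → 33
sensor=J: temp < 12 → 10
sensor=K: temp < 12 → 84
sensor=M: temp < 12 → 73
sensor=P: temp < 19 → -24
sensor=Q: temp < 12 → 28
sensor=R: ELSE → 81
sensor=W: temp < 12 → 70
sensor=X: ELSE → 27
sensor=Y: temp < 12 → 62

33, 10, 84, 73, -24, 28, 81, 70, 27, 62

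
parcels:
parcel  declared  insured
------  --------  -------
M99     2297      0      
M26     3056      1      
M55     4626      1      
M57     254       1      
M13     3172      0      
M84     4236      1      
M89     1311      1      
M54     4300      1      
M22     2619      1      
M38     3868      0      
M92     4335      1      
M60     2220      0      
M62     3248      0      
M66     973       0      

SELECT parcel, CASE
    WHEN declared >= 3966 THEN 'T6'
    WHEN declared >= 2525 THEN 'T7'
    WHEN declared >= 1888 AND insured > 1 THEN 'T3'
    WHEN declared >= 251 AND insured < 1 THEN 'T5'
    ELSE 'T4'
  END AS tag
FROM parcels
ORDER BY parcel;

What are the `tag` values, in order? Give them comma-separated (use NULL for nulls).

T7, T7, T7, T7, T6, T6, T4, T5, T7, T5, T6, T4, T6, T5

parcel=M13: declared >= 2525 → T7
parcel=M22: declared >= 2525 → T7
parcel=M26: declared >= 2525 → T7
parcel=M38: declared >= 2525 → T7
parcel=M54: declared >= 3966 → T6
parcel=M55: declared >= 3966 → T6
parcel=M57: ELSE → T4
parcel=M60: declared >= 251 AND insured < 1 → T5
parcel=M62: declared >= 2525 → T7
parcel=M66: declared >= 251 AND insured < 1 → T5
parcel=M84: declared >= 3966 → T6
parcel=M89: ELSE → T4
parcel=M92: declared >= 3966 → T6
parcel=M99: declared >= 251 AND insured < 1 → T5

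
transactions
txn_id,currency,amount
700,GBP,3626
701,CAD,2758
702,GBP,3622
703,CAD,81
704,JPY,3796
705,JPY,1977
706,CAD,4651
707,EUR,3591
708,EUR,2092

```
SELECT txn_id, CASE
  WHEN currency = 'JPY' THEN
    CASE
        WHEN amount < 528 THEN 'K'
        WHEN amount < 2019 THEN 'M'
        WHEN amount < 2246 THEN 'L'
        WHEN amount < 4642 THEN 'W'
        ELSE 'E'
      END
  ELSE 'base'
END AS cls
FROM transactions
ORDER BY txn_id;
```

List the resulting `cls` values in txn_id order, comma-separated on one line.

base, base, base, base, W, M, base, base, base

txn_id=700: currency='GBP' → outer ELSE → base
txn_id=701: currency='CAD' → outer ELSE → base
txn_id=702: currency='GBP' → outer ELSE → base
txn_id=703: currency='CAD' → outer ELSE → base
txn_id=704: currency='JPY' → inner[amount < 4642] → W
txn_id=705: currency='JPY' → inner[amount < 2019] → M
txn_id=706: currency='CAD' → outer ELSE → base
txn_id=707: currency='EUR' → outer ELSE → base
txn_id=708: currency='EUR' → outer ELSE → base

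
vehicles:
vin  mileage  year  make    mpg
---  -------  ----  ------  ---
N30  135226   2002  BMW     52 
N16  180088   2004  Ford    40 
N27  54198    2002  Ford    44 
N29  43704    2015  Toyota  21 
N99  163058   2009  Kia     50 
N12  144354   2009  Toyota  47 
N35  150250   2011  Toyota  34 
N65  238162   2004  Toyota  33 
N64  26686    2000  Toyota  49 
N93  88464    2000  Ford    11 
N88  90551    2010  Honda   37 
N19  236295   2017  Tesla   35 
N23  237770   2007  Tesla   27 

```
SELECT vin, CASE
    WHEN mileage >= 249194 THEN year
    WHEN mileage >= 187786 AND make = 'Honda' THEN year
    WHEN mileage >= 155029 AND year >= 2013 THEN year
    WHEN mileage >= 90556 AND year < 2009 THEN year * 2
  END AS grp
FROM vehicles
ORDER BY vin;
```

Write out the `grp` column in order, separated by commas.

NULL, 4008, 2017, 4014, NULL, NULL, 4004, NULL, NULL, 4008, NULL, NULL, NULL

vin=N12: (no match → NULL) → NULL
vin=N16: mileage >= 90556 AND year < 2009 → 4008
vin=N19: mileage >= 155029 AND year >= 2013 → 2017
vin=N23: mileage >= 90556 AND year < 2009 → 4014
vin=N27: (no match → NULL) → NULL
vin=N29: (no match → NULL) → NULL
vin=N30: mileage >= 90556 AND year < 2009 → 4004
vin=N35: (no match → NULL) → NULL
vin=N64: (no match → NULL) → NULL
vin=N65: mileage >= 90556 AND year < 2009 → 4008
vin=N88: (no match → NULL) → NULL
vin=N93: (no match → NULL) → NULL
vin=N99: (no match → NULL) → NULL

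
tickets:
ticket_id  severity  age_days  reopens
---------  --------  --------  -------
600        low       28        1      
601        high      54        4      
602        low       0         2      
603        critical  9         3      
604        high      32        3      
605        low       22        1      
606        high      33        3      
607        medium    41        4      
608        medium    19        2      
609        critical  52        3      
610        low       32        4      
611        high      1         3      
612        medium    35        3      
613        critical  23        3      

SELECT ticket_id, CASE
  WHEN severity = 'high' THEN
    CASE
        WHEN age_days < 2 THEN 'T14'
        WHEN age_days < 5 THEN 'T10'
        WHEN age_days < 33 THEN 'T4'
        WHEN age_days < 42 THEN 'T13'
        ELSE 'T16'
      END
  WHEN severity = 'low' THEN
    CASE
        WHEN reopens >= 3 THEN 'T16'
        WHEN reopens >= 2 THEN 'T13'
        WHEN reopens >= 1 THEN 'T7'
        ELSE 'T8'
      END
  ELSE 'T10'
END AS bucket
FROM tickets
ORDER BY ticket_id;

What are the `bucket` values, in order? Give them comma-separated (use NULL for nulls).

ticket_id=600: severity='low' → inner[reopens >= 1] → T7
ticket_id=601: severity='high' → inner[ELSE] → T16
ticket_id=602: severity='low' → inner[reopens >= 2] → T13
ticket_id=603: severity='critical' → outer ELSE → T10
ticket_id=604: severity='high' → inner[age_days < 33] → T4
ticket_id=605: severity='low' → inner[reopens >= 1] → T7
ticket_id=606: severity='high' → inner[age_days < 42] → T13
ticket_id=607: severity='medium' → outer ELSE → T10
ticket_id=608: severity='medium' → outer ELSE → T10
ticket_id=609: severity='critical' → outer ELSE → T10
ticket_id=610: severity='low' → inner[reopens >= 3] → T16
ticket_id=611: severity='high' → inner[age_days < 2] → T14
ticket_id=612: severity='medium' → outer ELSE → T10
ticket_id=613: severity='critical' → outer ELSE → T10

T7, T16, T13, T10, T4, T7, T13, T10, T10, T10, T16, T14, T10, T10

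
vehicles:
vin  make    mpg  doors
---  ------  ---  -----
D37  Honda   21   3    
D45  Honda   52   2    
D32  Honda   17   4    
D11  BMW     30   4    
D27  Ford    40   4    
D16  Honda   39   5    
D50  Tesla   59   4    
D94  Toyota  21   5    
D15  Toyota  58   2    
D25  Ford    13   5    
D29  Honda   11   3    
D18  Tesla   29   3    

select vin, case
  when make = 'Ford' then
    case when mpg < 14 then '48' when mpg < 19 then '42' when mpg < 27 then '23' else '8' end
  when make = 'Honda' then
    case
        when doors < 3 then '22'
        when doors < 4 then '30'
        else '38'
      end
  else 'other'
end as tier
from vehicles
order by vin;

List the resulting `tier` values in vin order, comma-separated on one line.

vin=D11: make='BMW' → outer ELSE → other
vin=D15: make='Toyota' → outer ELSE → other
vin=D16: make='Honda' → inner[ELSE] → 38
vin=D18: make='Tesla' → outer ELSE → other
vin=D25: make='Ford' → inner[mpg < 14] → 48
vin=D27: make='Ford' → inner[ELSE] → 8
vin=D29: make='Honda' → inner[doors < 4] → 30
vin=D32: make='Honda' → inner[ELSE] → 38
vin=D37: make='Honda' → inner[doors < 4] → 30
vin=D45: make='Honda' → inner[doors < 3] → 22
vin=D50: make='Tesla' → outer ELSE → other
vin=D94: make='Toyota' → outer ELSE → other

other, other, 38, other, 48, 8, 30, 38, 30, 22, other, other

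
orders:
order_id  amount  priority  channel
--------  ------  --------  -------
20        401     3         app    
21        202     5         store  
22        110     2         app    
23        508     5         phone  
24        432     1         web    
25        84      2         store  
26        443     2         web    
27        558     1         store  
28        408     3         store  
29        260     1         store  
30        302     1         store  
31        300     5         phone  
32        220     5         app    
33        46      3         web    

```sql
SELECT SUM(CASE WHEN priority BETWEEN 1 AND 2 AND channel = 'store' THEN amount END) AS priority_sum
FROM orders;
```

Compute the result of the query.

1204

order_id=20: ✗
order_id=21: ✗
order_id=22: ✗
order_id=23: ✗
order_id=24: ✗
order_id=25: ✓ → 84
order_id=26: ✗
order_id=27: ✓ → 558
order_id=28: ✗
order_id=29: ✓ → 260
order_id=30: ✓ → 302
order_id=31: ✗
order_id=32: ✗
order_id=33: ✗
priority_sum = 84 + 558 + 260 + 302 = 1204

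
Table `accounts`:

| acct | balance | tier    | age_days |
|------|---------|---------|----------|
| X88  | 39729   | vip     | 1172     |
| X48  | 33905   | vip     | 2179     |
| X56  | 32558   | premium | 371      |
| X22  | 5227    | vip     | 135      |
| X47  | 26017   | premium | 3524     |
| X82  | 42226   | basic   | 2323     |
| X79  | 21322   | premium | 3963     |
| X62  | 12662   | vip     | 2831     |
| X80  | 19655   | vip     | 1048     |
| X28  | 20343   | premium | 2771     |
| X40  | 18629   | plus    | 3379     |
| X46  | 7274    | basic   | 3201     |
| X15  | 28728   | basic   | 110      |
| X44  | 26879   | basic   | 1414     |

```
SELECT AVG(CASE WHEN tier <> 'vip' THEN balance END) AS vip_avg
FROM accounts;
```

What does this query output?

acct=X88: ✗
acct=X48: ✗
acct=X56: ✓ → 32558
acct=X22: ✗
acct=X47: ✓ → 26017
acct=X82: ✓ → 42226
acct=X79: ✓ → 21322
acct=X62: ✗
acct=X80: ✗
acct=X28: ✓ → 20343
acct=X40: ✓ → 18629
acct=X46: ✓ → 7274
acct=X15: ✓ → 28728
acct=X44: ✓ → 26879
vip_avg = (32558 + 26017 + 42226 + 21322 + 20343 + 18629 + 7274 + 28728 + 26879) / 9 = 24886.2222222222

24886.2222222222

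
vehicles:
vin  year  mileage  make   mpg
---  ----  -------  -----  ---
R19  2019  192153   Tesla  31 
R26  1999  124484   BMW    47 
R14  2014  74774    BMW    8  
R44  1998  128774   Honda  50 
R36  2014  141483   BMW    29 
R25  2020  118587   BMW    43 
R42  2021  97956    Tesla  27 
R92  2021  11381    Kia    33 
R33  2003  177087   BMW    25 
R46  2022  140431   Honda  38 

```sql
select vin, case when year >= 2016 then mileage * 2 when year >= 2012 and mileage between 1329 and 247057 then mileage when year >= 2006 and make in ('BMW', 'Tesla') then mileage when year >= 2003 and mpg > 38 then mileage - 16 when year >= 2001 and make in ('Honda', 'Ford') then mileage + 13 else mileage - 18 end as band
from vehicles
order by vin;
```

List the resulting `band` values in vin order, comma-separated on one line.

vin=R14: year >= 2012 and mileage between 1329 and 247057 → 74774
vin=R19: year >= 2016 → 384306
vin=R25: year >= 2016 → 237174
vin=R26: ELSE → 124466
vin=R33: ELSE → 177069
vin=R36: year >= 2012 and mileage between 1329 and 247057 → 141483
vin=R42: year >= 2016 → 195912
vin=R44: ELSE → 128756
vin=R46: year >= 2016 → 280862
vin=R92: year >= 2016 → 22762

74774, 384306, 237174, 124466, 177069, 141483, 195912, 128756, 280862, 22762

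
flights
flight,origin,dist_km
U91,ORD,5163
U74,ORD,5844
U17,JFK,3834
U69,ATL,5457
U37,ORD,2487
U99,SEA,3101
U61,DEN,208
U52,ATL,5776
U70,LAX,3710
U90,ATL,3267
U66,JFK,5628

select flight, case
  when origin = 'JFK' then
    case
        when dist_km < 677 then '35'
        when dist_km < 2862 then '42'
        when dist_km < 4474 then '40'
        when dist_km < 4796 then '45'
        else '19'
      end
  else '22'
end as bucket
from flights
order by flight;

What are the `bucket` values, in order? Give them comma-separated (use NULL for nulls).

flight=U17: origin='JFK' → inner[dist_km < 4474] → 40
flight=U37: origin='ORD' → outer ELSE → 22
flight=U52: origin='ATL' → outer ELSE → 22
flight=U61: origin='DEN' → outer ELSE → 22
flight=U66: origin='JFK' → inner[ELSE] → 19
flight=U69: origin='ATL' → outer ELSE → 22
flight=U70: origin='LAX' → outer ELSE → 22
flight=U74: origin='ORD' → outer ELSE → 22
flight=U90: origin='ATL' → outer ELSE → 22
flight=U91: origin='ORD' → outer ELSE → 22
flight=U99: origin='SEA' → outer ELSE → 22

40, 22, 22, 22, 19, 22, 22, 22, 22, 22, 22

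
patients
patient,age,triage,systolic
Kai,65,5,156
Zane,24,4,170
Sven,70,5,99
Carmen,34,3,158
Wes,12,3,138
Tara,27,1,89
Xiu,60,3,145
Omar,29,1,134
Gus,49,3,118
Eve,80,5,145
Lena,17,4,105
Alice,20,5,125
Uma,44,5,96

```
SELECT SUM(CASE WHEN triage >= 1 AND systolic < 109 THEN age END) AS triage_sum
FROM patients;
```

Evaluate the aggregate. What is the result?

patient=Kai: ✗
patient=Zane: ✗
patient=Sven: ✓ → 70
patient=Carmen: ✗
patient=Wes: ✗
patient=Tara: ✓ → 27
patient=Xiu: ✗
patient=Omar: ✗
patient=Gus: ✗
patient=Eve: ✗
patient=Lena: ✓ → 17
patient=Alice: ✗
patient=Uma: ✓ → 44
triage_sum = 70 + 27 + 17 + 44 = 158

158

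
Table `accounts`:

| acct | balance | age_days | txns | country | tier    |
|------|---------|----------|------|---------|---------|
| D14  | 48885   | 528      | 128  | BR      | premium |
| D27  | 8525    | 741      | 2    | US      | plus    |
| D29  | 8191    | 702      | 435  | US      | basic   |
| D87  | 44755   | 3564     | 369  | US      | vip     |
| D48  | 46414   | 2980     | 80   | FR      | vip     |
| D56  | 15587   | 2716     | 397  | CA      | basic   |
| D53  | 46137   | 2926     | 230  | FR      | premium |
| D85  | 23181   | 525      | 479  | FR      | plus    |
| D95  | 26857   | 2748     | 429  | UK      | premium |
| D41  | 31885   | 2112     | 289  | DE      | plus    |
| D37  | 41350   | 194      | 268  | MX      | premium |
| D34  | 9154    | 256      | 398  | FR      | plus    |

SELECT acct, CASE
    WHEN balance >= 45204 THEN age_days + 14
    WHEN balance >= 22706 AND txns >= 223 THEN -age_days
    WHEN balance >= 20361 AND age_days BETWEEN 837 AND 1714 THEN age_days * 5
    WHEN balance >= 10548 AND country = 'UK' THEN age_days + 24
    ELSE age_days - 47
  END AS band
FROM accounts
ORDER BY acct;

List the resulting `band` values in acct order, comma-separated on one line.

acct=D14: balance >= 45204 → 542
acct=D27: ELSE → 694
acct=D29: ELSE → 655
acct=D34: ELSE → 209
acct=D37: balance >= 22706 AND txns >= 223 → -194
acct=D41: balance >= 22706 AND txns >= 223 → -2112
acct=D48: balance >= 45204 → 2994
acct=D53: balance >= 45204 → 2940
acct=D56: ELSE → 2669
acct=D85: balance >= 22706 AND txns >= 223 → -525
acct=D87: balance >= 22706 AND txns >= 223 → -3564
acct=D95: balance >= 22706 AND txns >= 223 → -2748

542, 694, 655, 209, -194, -2112, 2994, 2940, 2669, -525, -3564, -2748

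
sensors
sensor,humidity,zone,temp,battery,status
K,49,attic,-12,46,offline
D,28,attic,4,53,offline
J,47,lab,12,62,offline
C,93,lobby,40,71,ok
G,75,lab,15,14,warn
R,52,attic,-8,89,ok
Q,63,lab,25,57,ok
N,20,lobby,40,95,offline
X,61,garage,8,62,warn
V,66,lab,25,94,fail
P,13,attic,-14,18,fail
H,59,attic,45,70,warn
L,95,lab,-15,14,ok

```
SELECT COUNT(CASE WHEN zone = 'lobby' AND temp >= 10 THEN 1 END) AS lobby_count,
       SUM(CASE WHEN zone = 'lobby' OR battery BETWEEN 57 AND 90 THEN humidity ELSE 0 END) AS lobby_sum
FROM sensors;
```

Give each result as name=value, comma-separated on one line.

lobby_count=2, lobby_sum=395

[lobby_count: zone = 'lobby' AND temp >= 10]
sensor=K: ✗
sensor=D: ✗
sensor=J: ✗
sensor=C: ✓ → 1
sensor=G: ✗
sensor=R: ✗
sensor=Q: ✗
sensor=N: ✓ → 1
sensor=X: ✗
sensor=V: ✗
sensor=P: ✗
sensor=H: ✗
sensor=L: ✗
lobby_count = COUNT(1, 1) = 2
—
[lobby_sum: zone = 'lobby' OR battery BETWEEN 57 AND 90]
sensor=K: ✗
sensor=D: ✗
sensor=J: ✓ → 47
sensor=C: ✓ → 93
sensor=G: ✗
sensor=R: ✓ → 52
sensor=Q: ✓ → 63
sensor=N: ✓ → 20
sensor=X: ✓ → 61
sensor=V: ✗
sensor=P: ✗
sensor=H: ✓ → 59
sensor=L: ✗
lobby_sum = 47 + 93 + 52 + 63 + 20 + 61 + 59 = 395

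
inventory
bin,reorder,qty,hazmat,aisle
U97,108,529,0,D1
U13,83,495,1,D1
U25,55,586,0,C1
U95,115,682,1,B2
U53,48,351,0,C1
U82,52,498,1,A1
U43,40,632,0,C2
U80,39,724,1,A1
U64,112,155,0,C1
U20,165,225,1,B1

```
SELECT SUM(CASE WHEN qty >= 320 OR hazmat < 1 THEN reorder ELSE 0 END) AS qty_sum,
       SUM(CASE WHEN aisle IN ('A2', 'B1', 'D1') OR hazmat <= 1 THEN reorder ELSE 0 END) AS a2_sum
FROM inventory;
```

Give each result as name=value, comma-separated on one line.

qty_sum=652, a2_sum=817

[qty_sum: qty >= 320 OR hazmat < 1]
bin=U97: ✓ → 108
bin=U13: ✓ → 83
bin=U25: ✓ → 55
bin=U95: ✓ → 115
bin=U53: ✓ → 48
bin=U82: ✓ → 52
bin=U43: ✓ → 40
bin=U80: ✓ → 39
bin=U64: ✓ → 112
bin=U20: ✗
qty_sum = 108 + 83 + 55 + 115 + 48 + 52 + 40 + 39 + 112 = 652
—
[a2_sum: aisle IN ('A2', 'B1', 'D1') OR hazmat <= 1]
bin=U97: ✓ → 108
bin=U13: ✓ → 83
bin=U25: ✓ → 55
bin=U95: ✓ → 115
bin=U53: ✓ → 48
bin=U82: ✓ → 52
bin=U43: ✓ → 40
bin=U80: ✓ → 39
bin=U64: ✓ → 112
bin=U20: ✓ → 165
a2_sum = 108 + 83 + 55 + 115 + 48 + 52 + 40 + 39 + 112 + 165 = 817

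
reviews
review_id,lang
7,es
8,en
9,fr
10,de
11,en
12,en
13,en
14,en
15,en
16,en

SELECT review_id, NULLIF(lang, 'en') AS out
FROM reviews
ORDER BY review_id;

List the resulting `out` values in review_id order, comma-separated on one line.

es, NULL, fr, de, NULL, NULL, NULL, NULL, NULL, NULL

review_id=7: lang=es vs en: differ → es
review_id=8: lang=en vs en: equal → NULL
review_id=9: lang=fr vs en: differ → fr
review_id=10: lang=de vs en: differ → de
review_id=11: lang=en vs en: equal → NULL
review_id=12: lang=en vs en: equal → NULL
review_id=13: lang=en vs en: equal → NULL
review_id=14: lang=en vs en: equal → NULL
review_id=15: lang=en vs en: equal → NULL
review_id=16: lang=en vs en: equal → NULL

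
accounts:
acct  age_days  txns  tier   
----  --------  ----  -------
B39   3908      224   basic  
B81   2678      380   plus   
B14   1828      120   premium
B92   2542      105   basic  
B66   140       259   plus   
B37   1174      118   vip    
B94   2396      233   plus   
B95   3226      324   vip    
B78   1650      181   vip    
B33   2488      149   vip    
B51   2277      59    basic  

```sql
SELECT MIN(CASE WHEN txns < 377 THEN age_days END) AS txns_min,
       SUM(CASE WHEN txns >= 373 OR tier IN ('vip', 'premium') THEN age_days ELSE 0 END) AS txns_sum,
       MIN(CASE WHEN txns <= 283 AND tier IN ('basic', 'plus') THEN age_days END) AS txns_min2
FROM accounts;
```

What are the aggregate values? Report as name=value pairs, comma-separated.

[txns_min: txns < 377]
acct=B39: ✓ → 3908
acct=B81: ✗
acct=B14: ✓ → 1828
acct=B92: ✓ → 2542
acct=B66: ✓ → 140
acct=B37: ✓ → 1174
acct=B94: ✓ → 2396
acct=B95: ✓ → 3226
acct=B78: ✓ → 1650
acct=B33: ✓ → 2488
acct=B51: ✓ → 2277
txns_min = MIN(3908, 1828, 2542, 140, 1174, 2396, 3226, 1650, 2488, 2277) = 140
—
[txns_sum: txns >= 373 OR tier IN ('vip', 'premium')]
acct=B39: ✗
acct=B81: ✓ → 2678
acct=B14: ✓ → 1828
acct=B92: ✗
acct=B66: ✗
acct=B37: ✓ → 1174
acct=B94: ✗
acct=B95: ✓ → 3226
acct=B78: ✓ → 1650
acct=B33: ✓ → 2488
acct=B51: ✗
txns_sum = 2678 + 1828 + 1174 + 3226 + 1650 + 2488 = 13044
—
[txns_min2: txns <= 283 AND tier IN ('basic', 'plus')]
acct=B39: ✓ → 3908
acct=B81: ✗
acct=B14: ✗
acct=B92: ✓ → 2542
acct=B66: ✓ → 140
acct=B37: ✗
acct=B94: ✓ → 2396
acct=B95: ✗
acct=B78: ✗
acct=B33: ✗
acct=B51: ✓ → 2277
txns_min2 = MIN(3908, 2542, 140, 2396, 2277) = 140

txns_min=140, txns_sum=13044, txns_min2=140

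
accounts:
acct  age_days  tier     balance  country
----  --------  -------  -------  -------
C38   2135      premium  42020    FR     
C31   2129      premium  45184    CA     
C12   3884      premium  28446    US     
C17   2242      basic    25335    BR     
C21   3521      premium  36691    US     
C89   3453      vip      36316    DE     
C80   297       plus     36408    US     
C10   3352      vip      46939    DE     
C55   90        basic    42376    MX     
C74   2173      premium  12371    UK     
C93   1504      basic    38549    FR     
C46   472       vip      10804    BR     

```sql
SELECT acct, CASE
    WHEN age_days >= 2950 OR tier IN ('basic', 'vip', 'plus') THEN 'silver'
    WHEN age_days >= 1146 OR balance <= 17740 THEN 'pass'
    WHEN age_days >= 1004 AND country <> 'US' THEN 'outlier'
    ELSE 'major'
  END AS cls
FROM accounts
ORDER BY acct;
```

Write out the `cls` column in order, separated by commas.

acct=C10: age_days >= 2950 OR tier IN ('basic', 'vip', 'plus') → silver
acct=C12: age_days >= 2950 OR tier IN ('basic', 'vip', 'plus') → silver
acct=C17: age_days >= 2950 OR tier IN ('basic', 'vip', 'plus') → silver
acct=C21: age_days >= 2950 OR tier IN ('basic', 'vip', 'plus') → silver
acct=C31: age_days >= 1146 OR balance <= 17740 → pass
acct=C38: age_days >= 1146 OR balance <= 17740 → pass
acct=C46: age_days >= 2950 OR tier IN ('basic', 'vip', 'plus') → silver
acct=C55: age_days >= 2950 OR tier IN ('basic', 'vip', 'plus') → silver
acct=C74: age_days >= 1146 OR balance <= 17740 → pass
acct=C80: age_days >= 2950 OR tier IN ('basic', 'vip', 'plus') → silver
acct=C89: age_days >= 2950 OR tier IN ('basic', 'vip', 'plus') → silver
acct=C93: age_days >= 2950 OR tier IN ('basic', 'vip', 'plus') → silver

silver, silver, silver, silver, pass, pass, silver, silver, pass, silver, silver, silver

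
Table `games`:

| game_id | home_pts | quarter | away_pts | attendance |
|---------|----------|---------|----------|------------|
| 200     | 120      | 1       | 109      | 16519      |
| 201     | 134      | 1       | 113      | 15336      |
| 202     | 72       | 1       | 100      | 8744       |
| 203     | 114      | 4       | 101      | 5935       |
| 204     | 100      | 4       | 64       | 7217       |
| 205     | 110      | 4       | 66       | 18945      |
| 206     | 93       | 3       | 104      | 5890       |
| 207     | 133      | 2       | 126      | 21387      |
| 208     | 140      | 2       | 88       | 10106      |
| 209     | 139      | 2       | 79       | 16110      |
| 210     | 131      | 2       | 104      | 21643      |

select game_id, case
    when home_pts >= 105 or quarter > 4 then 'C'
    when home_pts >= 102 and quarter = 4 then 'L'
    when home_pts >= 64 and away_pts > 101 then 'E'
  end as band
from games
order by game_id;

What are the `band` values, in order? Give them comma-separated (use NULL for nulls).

C, C, NULL, C, NULL, C, E, C, C, C, C

game_id=200: home_pts >= 105 or quarter > 4 → C
game_id=201: home_pts >= 105 or quarter > 4 → C
game_id=202: (no match → NULL) → NULL
game_id=203: home_pts >= 105 or quarter > 4 → C
game_id=204: (no match → NULL) → NULL
game_id=205: home_pts >= 105 or quarter > 4 → C
game_id=206: home_pts >= 64 and away_pts > 101 → E
game_id=207: home_pts >= 105 or quarter > 4 → C
game_id=208: home_pts >= 105 or quarter > 4 → C
game_id=209: home_pts >= 105 or quarter > 4 → C
game_id=210: home_pts >= 105 or quarter > 4 → C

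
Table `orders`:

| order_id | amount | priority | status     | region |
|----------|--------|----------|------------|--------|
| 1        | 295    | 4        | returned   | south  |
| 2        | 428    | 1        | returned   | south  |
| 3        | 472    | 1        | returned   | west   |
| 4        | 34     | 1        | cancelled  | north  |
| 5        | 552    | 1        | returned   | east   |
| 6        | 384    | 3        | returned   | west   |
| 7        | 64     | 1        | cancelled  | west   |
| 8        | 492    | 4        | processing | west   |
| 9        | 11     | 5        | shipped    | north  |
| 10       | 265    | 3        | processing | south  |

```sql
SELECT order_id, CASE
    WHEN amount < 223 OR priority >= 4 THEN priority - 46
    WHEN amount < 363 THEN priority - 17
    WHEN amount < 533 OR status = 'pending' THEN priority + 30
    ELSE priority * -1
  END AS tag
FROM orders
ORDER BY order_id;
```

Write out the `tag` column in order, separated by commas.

-42, 31, 31, -45, -1, 33, -45, -42, -41, -14

order_id=1: amount < 223 OR priority >= 4 → -42
order_id=2: amount < 533 OR status = 'pending' → 31
order_id=3: amount < 533 OR status = 'pending' → 31
order_id=4: amount < 223 OR priority >= 4 → -45
order_id=5: ELSE → -1
order_id=6: amount < 533 OR status = 'pending' → 33
order_id=7: amount < 223 OR priority >= 4 → -45
order_id=8: amount < 223 OR priority >= 4 → -42
order_id=9: amount < 223 OR priority >= 4 → -41
order_id=10: amount < 363 → -14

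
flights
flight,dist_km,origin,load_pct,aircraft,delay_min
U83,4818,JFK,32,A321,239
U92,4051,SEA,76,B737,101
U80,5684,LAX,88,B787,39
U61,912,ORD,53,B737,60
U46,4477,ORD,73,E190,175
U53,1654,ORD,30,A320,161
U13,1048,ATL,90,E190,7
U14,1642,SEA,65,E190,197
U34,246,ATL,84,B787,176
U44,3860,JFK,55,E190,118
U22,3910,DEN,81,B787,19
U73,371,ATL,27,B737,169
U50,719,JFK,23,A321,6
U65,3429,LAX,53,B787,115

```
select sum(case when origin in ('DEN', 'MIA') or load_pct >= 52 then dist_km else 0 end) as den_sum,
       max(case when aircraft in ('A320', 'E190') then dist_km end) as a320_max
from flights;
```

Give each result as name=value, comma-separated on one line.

den_sum=29259, a320_max=4477

[den_sum: origin in ('DEN', 'MIA') or load_pct >= 52]
flight=U83: ✗
flight=U92: ✓ → 4051
flight=U80: ✓ → 5684
flight=U61: ✓ → 912
flight=U46: ✓ → 4477
flight=U53: ✗
flight=U13: ✓ → 1048
flight=U14: ✓ → 1642
flight=U34: ✓ → 246
flight=U44: ✓ → 3860
flight=U22: ✓ → 3910
flight=U73: ✗
flight=U50: ✗
flight=U65: ✓ → 3429
den_sum = 4051 + 5684 + 912 + 4477 + 1048 + 1642 + 246 + 3860 + 3910 + 3429 = 29259
—
[a320_max: aircraft in ('A320', 'E190')]
flight=U83: ✗
flight=U92: ✗
flight=U80: ✗
flight=U61: ✗
flight=U46: ✓ → 4477
flight=U53: ✓ → 1654
flight=U13: ✓ → 1048
flight=U14: ✓ → 1642
flight=U34: ✗
flight=U44: ✓ → 3860
flight=U22: ✗
flight=U73: ✗
flight=U50: ✗
flight=U65: ✗
a320_max = MAX(4477, 1654, 1048, 1642, 3860) = 4477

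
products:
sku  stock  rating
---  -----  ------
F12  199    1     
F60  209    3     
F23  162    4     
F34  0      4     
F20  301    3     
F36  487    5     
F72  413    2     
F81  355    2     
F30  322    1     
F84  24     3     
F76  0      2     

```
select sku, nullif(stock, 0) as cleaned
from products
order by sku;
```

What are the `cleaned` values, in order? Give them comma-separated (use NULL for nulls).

sku=F12: stock=199 vs 0: differ → 199
sku=F20: stock=301 vs 0: differ → 301
sku=F23: stock=162 vs 0: differ → 162
sku=F30: stock=322 vs 0: differ → 322
sku=F34: stock=0 vs 0: equal → NULL
sku=F36: stock=487 vs 0: differ → 487
sku=F60: stock=209 vs 0: differ → 209
sku=F72: stock=413 vs 0: differ → 413
sku=F76: stock=0 vs 0: equal → NULL
sku=F81: stock=355 vs 0: differ → 355
sku=F84: stock=24 vs 0: differ → 24

199, 301, 162, 322, NULL, 487, 209, 413, NULL, 355, 24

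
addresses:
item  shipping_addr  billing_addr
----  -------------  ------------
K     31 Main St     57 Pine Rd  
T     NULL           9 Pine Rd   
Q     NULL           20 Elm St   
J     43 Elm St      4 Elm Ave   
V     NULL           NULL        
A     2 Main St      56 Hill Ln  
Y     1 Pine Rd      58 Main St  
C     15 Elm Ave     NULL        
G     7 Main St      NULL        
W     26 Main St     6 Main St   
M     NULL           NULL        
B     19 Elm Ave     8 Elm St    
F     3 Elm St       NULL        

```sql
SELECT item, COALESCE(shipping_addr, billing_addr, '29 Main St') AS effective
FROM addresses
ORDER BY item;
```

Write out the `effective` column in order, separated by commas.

item=A: shipping_addr=2 Main St → 2 Main St
item=B: shipping_addr=19 Elm Ave → 19 Elm Ave
item=C: shipping_addr=15 Elm Ave → 15 Elm Ave
item=F: shipping_addr=3 Elm St → 3 Elm St
item=G: shipping_addr=7 Main St → 7 Main St
item=J: shipping_addr=43 Elm St → 43 Elm St
item=K: shipping_addr=31 Main St → 31 Main St
item=M: shipping_addr=NULL, billing_addr=NULL, → literal 29 Main St → 29 Main St
item=Q: shipping_addr=NULL, billing_addr=20 Elm St → 20 Elm St
item=T: shipping_addr=NULL, billing_addr=9 Pine Rd → 9 Pine Rd
item=V: shipping_addr=NULL, billing_addr=NULL, → literal 29 Main St → 29 Main St
item=W: shipping_addr=26 Main St → 26 Main St
item=Y: shipping_addr=1 Pine Rd → 1 Pine Rd

2 Main St, 19 Elm Ave, 15 Elm Ave, 3 Elm St, 7 Main St, 43 Elm St, 31 Main St, 29 Main St, 20 Elm St, 9 Pine Rd, 29 Main St, 26 Main St, 1 Pine Rd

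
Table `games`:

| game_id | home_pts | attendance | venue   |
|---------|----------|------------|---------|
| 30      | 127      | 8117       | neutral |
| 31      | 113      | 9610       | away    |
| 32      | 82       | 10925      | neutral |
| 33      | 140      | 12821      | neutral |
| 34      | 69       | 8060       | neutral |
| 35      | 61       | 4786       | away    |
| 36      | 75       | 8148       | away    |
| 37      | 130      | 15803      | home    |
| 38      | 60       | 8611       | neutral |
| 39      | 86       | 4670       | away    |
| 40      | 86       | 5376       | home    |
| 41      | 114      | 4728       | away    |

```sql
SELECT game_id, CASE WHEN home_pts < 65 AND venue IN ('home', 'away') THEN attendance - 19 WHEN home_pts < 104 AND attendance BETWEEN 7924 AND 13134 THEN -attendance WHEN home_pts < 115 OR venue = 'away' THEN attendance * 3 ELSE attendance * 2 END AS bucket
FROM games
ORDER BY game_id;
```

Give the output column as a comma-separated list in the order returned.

16234, 28830, -10925, 25642, -8060, 4767, -8148, 31606, -8611, 14010, 16128, 14184

game_id=30: ELSE → 16234
game_id=31: home_pts < 115 OR venue = 'away' → 28830
game_id=32: home_pts < 104 AND attendance BETWEEN 7924 AND 13134 → -10925
game_id=33: ELSE → 25642
game_id=34: home_pts < 104 AND attendance BETWEEN 7924 AND 13134 → -8060
game_id=35: home_pts < 65 AND venue IN ('home', 'away') → 4767
game_id=36: home_pts < 104 AND attendance BETWEEN 7924 AND 13134 → -8148
game_id=37: ELSE → 31606
game_id=38: home_pts < 104 AND attendance BETWEEN 7924 AND 13134 → -8611
game_id=39: home_pts < 115 OR venue = 'away' → 14010
game_id=40: home_pts < 115 OR venue = 'away' → 16128
game_id=41: home_pts < 115 OR venue = 'away' → 14184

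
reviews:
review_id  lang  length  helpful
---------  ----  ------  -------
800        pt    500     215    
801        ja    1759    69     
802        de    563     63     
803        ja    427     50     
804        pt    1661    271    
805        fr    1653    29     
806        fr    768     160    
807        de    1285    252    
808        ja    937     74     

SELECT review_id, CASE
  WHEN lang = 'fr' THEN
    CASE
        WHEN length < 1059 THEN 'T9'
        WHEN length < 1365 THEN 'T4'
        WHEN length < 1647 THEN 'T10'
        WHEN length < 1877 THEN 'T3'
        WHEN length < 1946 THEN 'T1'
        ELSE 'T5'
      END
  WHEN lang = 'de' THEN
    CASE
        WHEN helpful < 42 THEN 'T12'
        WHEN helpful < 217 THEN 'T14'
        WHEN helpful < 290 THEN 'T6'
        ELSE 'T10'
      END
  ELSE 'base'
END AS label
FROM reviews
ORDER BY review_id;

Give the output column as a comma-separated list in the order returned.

base, base, T14, base, base, T3, T9, T6, base

review_id=800: lang='pt' → outer ELSE → base
review_id=801: lang='ja' → outer ELSE → base
review_id=802: lang='de' → inner[helpful < 217] → T14
review_id=803: lang='ja' → outer ELSE → base
review_id=804: lang='pt' → outer ELSE → base
review_id=805: lang='fr' → inner[length < 1877] → T3
review_id=806: lang='fr' → inner[length < 1059] → T9
review_id=807: lang='de' → inner[helpful < 290] → T6
review_id=808: lang='ja' → outer ELSE → base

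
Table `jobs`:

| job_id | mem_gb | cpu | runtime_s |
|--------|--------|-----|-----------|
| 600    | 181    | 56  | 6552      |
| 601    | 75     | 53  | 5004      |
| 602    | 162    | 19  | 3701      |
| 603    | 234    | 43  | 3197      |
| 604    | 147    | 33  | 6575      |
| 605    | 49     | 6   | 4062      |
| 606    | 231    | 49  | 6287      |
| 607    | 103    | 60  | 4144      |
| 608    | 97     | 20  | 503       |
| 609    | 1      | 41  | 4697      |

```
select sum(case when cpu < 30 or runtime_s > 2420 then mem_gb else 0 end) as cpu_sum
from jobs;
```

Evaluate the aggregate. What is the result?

1280

job_id=600: ✓ → 181
job_id=601: ✓ → 75
job_id=602: ✓ → 162
job_id=603: ✓ → 234
job_id=604: ✓ → 147
job_id=605: ✓ → 49
job_id=606: ✓ → 231
job_id=607: ✓ → 103
job_id=608: ✓ → 97
job_id=609: ✓ → 1
cpu_sum = 181 + 75 + 162 + 234 + 147 + 49 + 231 + 103 + 97 + 1 = 1280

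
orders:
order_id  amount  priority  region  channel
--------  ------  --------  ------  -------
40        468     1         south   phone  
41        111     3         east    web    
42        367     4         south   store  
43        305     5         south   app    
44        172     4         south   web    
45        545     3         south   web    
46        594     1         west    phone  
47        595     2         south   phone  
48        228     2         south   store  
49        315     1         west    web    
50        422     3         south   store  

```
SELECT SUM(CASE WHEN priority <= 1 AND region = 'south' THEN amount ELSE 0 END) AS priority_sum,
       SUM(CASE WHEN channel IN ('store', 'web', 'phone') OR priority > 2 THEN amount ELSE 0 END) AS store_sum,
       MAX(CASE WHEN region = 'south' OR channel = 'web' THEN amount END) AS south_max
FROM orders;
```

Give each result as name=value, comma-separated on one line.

[priority_sum: priority <= 1 AND region = 'south']
order_id=40: ✓ → 468
order_id=41: ✗
order_id=42: ✗
order_id=43: ✗
order_id=44: ✗
order_id=45: ✗
order_id=46: ✗
order_id=47: ✗
order_id=48: ✗
order_id=49: ✗
order_id=50: ✗
priority_sum = 468
—
[store_sum: channel IN ('store', 'web', 'phone') OR priority > 2]
order_id=40: ✓ → 468
order_id=41: ✓ → 111
order_id=42: ✓ → 367
order_id=43: ✓ → 305
order_id=44: ✓ → 172
order_id=45: ✓ → 545
order_id=46: ✓ → 594
order_id=47: ✓ → 595
order_id=48: ✓ → 228
order_id=49: ✓ → 315
order_id=50: ✓ → 422
store_sum = 468 + 111 + 367 + 305 + 172 + 545 + 594 + 595 + 228 + 315 + 422 = 4122
—
[south_max: region = 'south' OR channel = 'web']
order_id=40: ✓ → 468
order_id=41: ✓ → 111
order_id=42: ✓ → 367
order_id=43: ✓ → 305
order_id=44: ✓ → 172
order_id=45: ✓ → 545
order_id=46: ✗
order_id=47: ✓ → 595
order_id=48: ✓ → 228
order_id=49: ✓ → 315
order_id=50: ✓ → 422
south_max = MAX(468, 111, 367, 305, 172, 545, 595, 228, 315, 422) = 595

priority_sum=468, store_sum=4122, south_max=595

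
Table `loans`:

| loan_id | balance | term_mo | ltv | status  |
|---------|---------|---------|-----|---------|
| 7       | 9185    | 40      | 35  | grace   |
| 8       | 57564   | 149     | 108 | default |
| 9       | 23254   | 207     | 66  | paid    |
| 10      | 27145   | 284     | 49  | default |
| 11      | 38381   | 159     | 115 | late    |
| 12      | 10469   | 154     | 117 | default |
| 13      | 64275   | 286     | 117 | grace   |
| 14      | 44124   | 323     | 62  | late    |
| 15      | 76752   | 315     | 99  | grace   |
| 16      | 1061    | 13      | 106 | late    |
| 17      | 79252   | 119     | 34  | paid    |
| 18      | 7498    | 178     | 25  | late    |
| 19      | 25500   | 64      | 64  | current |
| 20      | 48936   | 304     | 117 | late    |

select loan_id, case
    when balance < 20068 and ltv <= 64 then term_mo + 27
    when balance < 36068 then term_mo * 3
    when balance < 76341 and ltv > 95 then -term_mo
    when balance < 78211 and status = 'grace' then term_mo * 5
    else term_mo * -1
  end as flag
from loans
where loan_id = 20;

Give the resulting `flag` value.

-304

loan_id = 20: balance=48936, term_mo=304, ltv=117, status=late.
balance < 20068 and ltv <= 64 → false
balance < 36068 → false
balance < 76341 and ltv > 95 → true → -304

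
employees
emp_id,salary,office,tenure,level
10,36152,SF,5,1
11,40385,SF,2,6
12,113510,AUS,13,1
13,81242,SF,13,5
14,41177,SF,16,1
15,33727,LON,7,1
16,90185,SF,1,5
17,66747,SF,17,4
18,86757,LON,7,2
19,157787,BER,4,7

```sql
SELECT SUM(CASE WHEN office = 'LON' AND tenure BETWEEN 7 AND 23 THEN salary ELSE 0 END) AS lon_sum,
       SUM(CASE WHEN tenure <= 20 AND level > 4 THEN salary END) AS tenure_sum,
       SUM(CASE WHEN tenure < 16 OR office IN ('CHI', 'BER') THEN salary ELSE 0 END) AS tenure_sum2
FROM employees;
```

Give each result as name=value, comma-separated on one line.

lon_sum=120484, tenure_sum=369599, tenure_sum2=639745

[lon_sum: office = 'LON' AND tenure BETWEEN 7 AND 23]
emp_id=10: ✗
emp_id=11: ✗
emp_id=12: ✗
emp_id=13: ✗
emp_id=14: ✗
emp_id=15: ✓ → 33727
emp_id=16: ✗
emp_id=17: ✗
emp_id=18: ✓ → 86757
emp_id=19: ✗
lon_sum = 33727 + 86757 = 120484
—
[tenure_sum: tenure <= 20 AND level > 4]
emp_id=10: ✗
emp_id=11: ✓ → 40385
emp_id=12: ✗
emp_id=13: ✓ → 81242
emp_id=14: ✗
emp_id=15: ✗
emp_id=16: ✓ → 90185
emp_id=17: ✗
emp_id=18: ✗
emp_id=19: ✓ → 157787
tenure_sum = 40385 + 81242 + 90185 + 157787 = 369599
—
[tenure_sum2: tenure < 16 OR office IN ('CHI', 'BER')]
emp_id=10: ✓ → 36152
emp_id=11: ✓ → 40385
emp_id=12: ✓ → 113510
emp_id=13: ✓ → 81242
emp_id=14: ✗
emp_id=15: ✓ → 33727
emp_id=16: ✓ → 90185
emp_id=17: ✗
emp_id=18: ✓ → 86757
emp_id=19: ✓ → 157787
tenure_sum2 = 36152 + 40385 + 113510 + 81242 + 33727 + 90185 + 86757 + 157787 = 639745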